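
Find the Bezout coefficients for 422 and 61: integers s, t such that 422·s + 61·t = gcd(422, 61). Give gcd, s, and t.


Euclidean algorithm on (422, 61) — divide until remainder is 0:
  422 = 6 · 61 + 56
  61 = 1 · 56 + 5
  56 = 11 · 5 + 1
  5 = 5 · 1 + 0
gcd(422, 61) = 1.
Track Bezout coefficients alongside the remainders: start with r₀ = 422 = a·1 + b·0 (s = 1, t = 0) and r₁ = 61 = a·0 + b·1 (s = 0, t = 1); each new remainder r_{k+1} = r_{k-1} − q_k·r_k inherits s_{k+1} = s_{k-1} − q_k·s_k, t_{k+1} = t_{k-1} − q_k·t_k, so r_k = a·s_k + b·t_k at every step:
  q = 6: r = 56, s = 1 − 6·0 = 1, t = 0 − 6·1 = -6  (check: 422·1 + 61·(-6) = 56)
  q = 1: r = 5, s = 0 − 1·1 = -1, t = 1 − 1·(-6) = 7  (check: 422·(-1) + 61·7 = 5)
  q = 11: r = 1, s = 1 − 11·(-1) = 12, t = -6 − 11·7 = -83  (check: 422·12 + 61·(-83) = 1)
The row with r = 1 (the gcd) gives the Bezout coefficients s = 12, t = -83.
Result: 422 · (12) + 61 · (-83) = 1.

gcd(422, 61) = 1; s = 12, t = -83 (check: 422·12 + 61·(-83) = 1).


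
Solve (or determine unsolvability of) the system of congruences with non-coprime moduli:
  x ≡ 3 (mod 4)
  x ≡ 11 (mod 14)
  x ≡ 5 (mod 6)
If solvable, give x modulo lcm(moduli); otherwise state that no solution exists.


Moduli 4, 14, 6 are not pairwise coprime, so CRT works modulo lcm(m_i) when all pairwise compatibility conditions hold.
Pairwise compatibility: gcd(m_i, m_j) must divide a_i - a_j for every pair.
Merge one congruence at a time:
  Start: x ≡ 3 (mod 4).
  Combine with x ≡ 11 (mod 14): gcd(4, 14) = 2; 11 - 3 = 8, which IS divisible by 2, so compatible.
    Write x = 3 + 4·t and substitute into x ≡ 11 (mod 14): 4·t ≡ 11 − 3 = 8 (mod 14).
    Divide the congruence (and modulus) by g = 2: 2·t ≡ 4 (mod 7).
    The inverse of 2 mod 7 is 4 (since 2·4 = 8 = 1·7 + 1), so t ≡ 4·4 = 16 ≡ 2 (mod 7).
    Then x = 3 + 4·2 = 11, valid modulo lcm(4, 14) = 28: x ≡ 11 (mod 28).
  Combine with x ≡ 5 (mod 6): gcd(28, 6) = 2; 5 - 11 = -6, which IS divisible by 2, so compatible.
    Write x = 11 + 28·t and substitute into x ≡ 5 (mod 6): 28·t ≡ 5 − 11 = -6 (mod 6).
    Divide the congruence (and modulus) by g = 2: 14·t ≡ -3 (mod 3).
    Reduce coefficients mod 3: 2·t ≡ 0 (mod 3).
    The inverse of 2 mod 3 is 2 (since 2·2 = 4 = 1·3 + 1), so t ≡ 2·0 = 0 ≡ 0 (mod 3).
    Then x = 11 + 28·0 = 11, valid modulo lcm(28, 6) = 84: x ≡ 11 (mod 84).
Verify: 11 mod 4 = 3, 11 mod 14 = 11, 11 mod 6 = 5.

x ≡ 11 (mod 84).


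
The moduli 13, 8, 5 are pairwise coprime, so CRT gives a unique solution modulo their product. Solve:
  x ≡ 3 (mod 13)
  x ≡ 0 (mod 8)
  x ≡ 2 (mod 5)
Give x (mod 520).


Moduli 13, 8, 5 are pairwise coprime; by CRT there is a unique solution modulo M = 13 · 8 · 5 = 520.
Solve pairwise, accumulating the modulus:
  Start with x ≡ 3 (mod 13).
  Combine with x ≡ 0 (mod 8): since gcd(13, 8) = 1, we get a unique residue mod 104.
    Write x = 3 + 13·t and substitute into x ≡ 0 (mod 8): 13·t ≡ 0 − 3 = -3 (mod 8).
    Reduce coefficients mod 8: 5·t ≡ 5 (mod 8).
    The inverse of 5 mod 8 is 5 (since 5·5 = 25 = 3·8 + 1), so t ≡ 5·5 = 25 ≡ 1 (mod 8).
    Then x = 3 + 13·1 = 16, valid modulo lcm(13, 8) = 104: x ≡ 16 (mod 104).
  Combine with x ≡ 2 (mod 5): since gcd(104, 5) = 1, we get a unique residue mod 520.
    Write x = 16 + 104·t and substitute into x ≡ 2 (mod 5): 104·t ≡ 2 − 16 = -14 (mod 5).
    Reduce coefficients mod 5: 4·t ≡ 1 (mod 5).
    The inverse of 4 mod 5 is 4 (since 4·4 = 16 = 3·5 + 1), so t ≡ 4·1 = 4 ≡ 4 (mod 5).
    Then x = 16 + 104·4 = 432, valid modulo lcm(104, 5) = 520: x ≡ 432 (mod 520).
Verify: 432 mod 13 = 3 ✓, 432 mod 8 = 0 ✓, 432 mod 5 = 2 ✓.

x ≡ 432 (mod 520).


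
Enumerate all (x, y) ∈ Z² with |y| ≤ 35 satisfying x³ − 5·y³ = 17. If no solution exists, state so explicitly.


The equation is x³ - 5y³ = 17. For fixed y, x³ = 5·y³ + 17, so a solution requires the RHS to be a perfect cube.
Strategy: iterate y from -35 to 35, compute RHS = 5·y³ + 17, and check whether it is a (positive or negative) perfect cube.
Check small values of y:
  y = 0: RHS = 17 is not a perfect cube.
  y = 1: RHS = 22 is not a perfect cube.
  y = -1: RHS = 12 is not a perfect cube.
  y = 2: RHS = 57 is not a perfect cube.
  y = -2: RHS = -23 is not a perfect cube.
  y = 3: RHS = 152 is not a perfect cube.
  y = -3: RHS = -118 is not a perfect cube.
Continuing the search up to |y| = 35 finds no solutions either.
No (x, y) in the scanned range satisfies the equation.

No integer solutions with |y| ≤ 35.


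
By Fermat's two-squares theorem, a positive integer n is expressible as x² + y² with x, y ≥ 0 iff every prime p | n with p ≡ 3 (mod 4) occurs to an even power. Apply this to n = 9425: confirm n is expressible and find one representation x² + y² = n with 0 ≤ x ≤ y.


Step 1: Factor n = 9425 = 5^2 · 13 · 29.
Step 2: Check the mod-4 condition on each prime factor: 5 ≡ 1 (mod 4), exponent 2; 13 ≡ 1 (mod 4), exponent 1; 29 ≡ 1 (mod 4), exponent 1.
All primes ≡ 3 (mod 4) appear to even exponent (or don't appear), so by the two-squares theorem n IS expressible as a sum of two squares.
Step 3: Build a representation. Group n = k² · m with k = 5 and m = 13 · 29 = 377 (a product of primes ≡ 1 (mod 4)); a representation of m scales to one of n via (k·x)² + (k·y)² = k²(x² + y²). Each prime p ≡ 1 (mod 4) is itself a sum of two squares; find a² by testing p − a² for a perfect square:
  13: 13 − 1² = 12, 13 − 2² = 9 = 3² ⇒ 13 = 2² + 3².
  29: 29 − 1² = 28, 29 − 2² = 25 = 5² ⇒ 29 = 2² + 5².
  Combine using the Brahmagupta–Fibonacci identity (a² + b²)(c² + d²) = (ac − bd)² + (ad + bc)² = (ac + bd)² + (ad − bc)²:
  13 · 29 = 377: from (2² + 3²)(2² + 5²), take (2·2 − 3·5, 2·5 + 3·2) = (4 − 15, 10 + 6) = (-11, 16); dropping signs (only squares matter) gives (11, 16); check 11² + 16² = 121 + 256 = 377 ✓.
  Scale by k = 5: (5·11, 5·16) = (55, 80).
Step 4: Order so x ≤ y and verify: 55² + 80² = 3025 + 6400 = 9425 = n. ✓

n = 9425 = 55² + 80² (one valid representation with x ≤ y).


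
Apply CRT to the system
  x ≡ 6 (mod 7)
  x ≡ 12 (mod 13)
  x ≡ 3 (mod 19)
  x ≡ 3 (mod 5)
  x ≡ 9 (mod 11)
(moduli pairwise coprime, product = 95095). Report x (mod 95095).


Product of moduli M = 7 · 13 · 19 · 5 · 11 = 95095.
Merge one congruence at a time:
  Start: x ≡ 6 (mod 7).
  Combine with x ≡ 12 (mod 13); new modulus lcm = 91.
    Write x = 6 + 7·t and substitute into x ≡ 12 (mod 13): 7·t ≡ 12 − 6 = 6 (mod 13).
    The inverse of 7 mod 13 is 2 (since 7·2 = 14 = 1·13 + 1), so t ≡ 2·6 = 12 ≡ 12 (mod 13).
    Then x = 6 + 7·12 = 90, valid modulo lcm(7, 13) = 91: x ≡ 90 (mod 91).
  Combine with x ≡ 3 (mod 19); new modulus lcm = 1729.
    Write x = 90 + 91·t and substitute into x ≡ 3 (mod 19): 91·t ≡ 3 − 90 = -87 (mod 19).
    Reduce coefficients mod 19: 15·t ≡ 8 (mod 19).
    The inverse of 15 mod 19 is 14 (since 15·14 = 210 = 11·19 + 1), so t ≡ 14·8 = 112 ≡ 17 (mod 19).
    Then x = 90 + 91·17 = 1637, valid modulo lcm(91, 19) = 1729: x ≡ 1637 (mod 1729).
  Combine with x ≡ 3 (mod 5); new modulus lcm = 8645.
    Write x = 1637 + 1729·t and substitute into x ≡ 3 (mod 5): 1729·t ≡ 3 − 1637 = -1634 (mod 5).
    Reduce coefficients mod 5: 4·t ≡ 1 (mod 5).
    The inverse of 4 mod 5 is 4 (since 4·4 = 16 = 3·5 + 1), so t ≡ 4·1 = 4 ≡ 4 (mod 5).
    Then x = 1637 + 1729·4 = 8553, valid modulo lcm(1729, 5) = 8645: x ≡ 8553 (mod 8645).
  Combine with x ≡ 9 (mod 11); new modulus lcm = 95095.
    Write x = 8553 + 8645·t and substitute into x ≡ 9 (mod 11): 8645·t ≡ 9 − 8553 = -8544 (mod 11).
    Reduce coefficients mod 11: 10·t ≡ 3 (mod 11).
    The inverse of 10 mod 11 is 10 (since 10·10 = 100 = 9·11 + 1), so t ≡ 10·3 = 30 ≡ 8 (mod 11).
    Then x = 8553 + 8645·8 = 77713, valid modulo lcm(8645, 11) = 95095: x ≡ 77713 (mod 95095).
Verify against each original: 77713 mod 7 = 6, 77713 mod 13 = 12, 77713 mod 19 = 3, 77713 mod 5 = 3, 77713 mod 11 = 9.

x ≡ 77713 (mod 95095).


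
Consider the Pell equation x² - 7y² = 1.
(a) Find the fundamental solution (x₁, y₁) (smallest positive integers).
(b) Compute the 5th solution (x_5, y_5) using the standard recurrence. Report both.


Step 1: Find the fundamental solution (x₁, y₁) of x² - 7y² = 1.
  Expand √7 as a continued fraction. a₀ = ⌊√7⌋ = 2; iterate m_{k+1} = d_k·a_k − m_k, d_{k+1} = (7 − m_{k+1}²)/d_k, a_{k+1} = ⌊(a₀ + m_{k+1})/d_{k+1}⌋ (starting m₀ = 0, d₀ = 1), with convergents p_k = a_k·p_{k-1} + p_{k-2}, q_k = a_k·q_{k-1} + q_{k-2} (p₋₁ = 1, q₋₁ = 0):
  k = 0: a₀ = 2; p₀/q₀ = 2/1; p₀² − 7·q₀² = 4 − 7 = -3.
  k = 1: m = 2, d = 3, a = ⌊(2 + 2)/3⌋ = 1; p/q = (1·2 + 1)/(1·1 + 0) = 3/1; p² − 7·q² = 9 − 7 = 2.
  k = 2: m = 1, d = 2, a = ⌊(2 + 1)/2⌋ = 1; p/q = (1·3 + 2)/(1·1 + 1) = 5/2; p² − 7·q² = 25 − 28 = -3.
  k = 3: m = 1, d = 3, a = ⌊(2 + 1)/3⌋ = 1; p/q = (1·5 + 3)/(1·2 + 1) = 8/3; p² − 7·q² = 64 − 63 = 1.
  The first convergent with p² − 7·q² = 1 gives the fundamental solution (x₁, y₁) = (8, 3).
Step 2: Apply the recurrence (x_{n+1}, y_{n+1}) = (x₁x_n + 7y₁y_n, x₁y_n + y₁x_n) repeatedly.
  From (x_1, y_1) = (8, 3): x_2 = 8·8 + 7·3·3 = 127; y_2 = 8·3 + 3·8 = 48.
  From (x_2, y_2) = (127, 48): x_3 = 8·127 + 7·3·48 = 2024; y_3 = 8·48 + 3·127 = 765.
  From (x_3, y_3) = (2024, 765): x_4 = 8·2024 + 7·3·765 = 32257; y_4 = 8·765 + 3·2024 = 12192.
  From (x_4, y_4) = (32257, 12192): x_5 = 8·32257 + 7·3·12192 = 514088; y_5 = 8·12192 + 3·32257 = 194307.
Step 3: Verify x_5² - 7·y_5² = 264286471744 - 264286471743 = 1 (should be 1). ✓

(x_1, y_1) = (8, 3); (x_5, y_5) = (514088, 194307).


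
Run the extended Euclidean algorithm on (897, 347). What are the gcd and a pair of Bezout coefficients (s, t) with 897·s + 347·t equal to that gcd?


Euclidean algorithm on (897, 347) — divide until remainder is 0:
  897 = 2 · 347 + 203
  347 = 1 · 203 + 144
  203 = 1 · 144 + 59
  144 = 2 · 59 + 26
  59 = 2 · 26 + 7
  26 = 3 · 7 + 5
  7 = 1 · 5 + 2
  5 = 2 · 2 + 1
  2 = 2 · 1 + 0
gcd(897, 347) = 1.
Track Bezout coefficients alongside the remainders: start with r₀ = 897 = a·1 + b·0 (s = 1, t = 0) and r₁ = 347 = a·0 + b·1 (s = 0, t = 1); each new remainder r_{k+1} = r_{k-1} − q_k·r_k inherits s_{k+1} = s_{k-1} − q_k·s_k, t_{k+1} = t_{k-1} − q_k·t_k, so r_k = a·s_k + b·t_k at every step:
  q = 2: r = 203, s = 1 − 2·0 = 1, t = 0 − 2·1 = -2  (check: 897·1 + 347·(-2) = 203)
  q = 1: r = 144, s = 0 − 1·1 = -1, t = 1 − 1·(-2) = 3  (check: 897·(-1) + 347·3 = 144)
  q = 1: r = 59, s = 1 − 1·(-1) = 2, t = -2 − 1·3 = -5  (check: 897·2 + 347·(-5) = 59)
  q = 2: r = 26, s = -1 − 2·2 = -5, t = 3 − 2·(-5) = 13  (check: 897·(-5) + 347·13 = 26)
  q = 2: r = 7, s = 2 − 2·(-5) = 12, t = -5 − 2·13 = -31  (check: 897·12 + 347·(-31) = 7)
  q = 3: r = 5, s = -5 − 3·12 = -41, t = 13 − 3·(-31) = 106  (check: 897·(-41) + 347·106 = 5)
  q = 1: r = 2, s = 12 − 1·(-41) = 53, t = -31 − 1·106 = -137  (check: 897·53 + 347·(-137) = 2)
  q = 2: r = 1, s = -41 − 2·53 = -147, t = 106 − 2·(-137) = 380  (check: 897·(-147) + 347·380 = 1)
The row with r = 1 (the gcd) gives the Bezout coefficients s = -147, t = 380.
Result: 897 · (-147) + 347 · (380) = 1.

gcd(897, 347) = 1; s = -147, t = 380 (check: 897·(-147) + 347·380 = 1).


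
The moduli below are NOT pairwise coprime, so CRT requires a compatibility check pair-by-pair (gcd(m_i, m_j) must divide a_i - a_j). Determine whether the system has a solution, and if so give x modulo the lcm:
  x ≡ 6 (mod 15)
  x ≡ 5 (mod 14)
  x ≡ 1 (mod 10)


Moduli 15, 14, 10 are not pairwise coprime, so CRT works modulo lcm(m_i) when all pairwise compatibility conditions hold.
Pairwise compatibility: gcd(m_i, m_j) must divide a_i - a_j for every pair.
Merge one congruence at a time:
  Start: x ≡ 6 (mod 15).
  Combine with x ≡ 5 (mod 14): gcd(15, 14) = 1; 5 - 6 = -1, which IS divisible by 1, so compatible.
    Write x = 6 + 15·t and substitute into x ≡ 5 (mod 14): 15·t ≡ 5 − 6 = -1 (mod 14).
    Reduce coefficients mod 14: 1·t ≡ 13 (mod 14).
    So t ≡ 13 (mod 14).
    Then x = 6 + 15·13 = 201, valid modulo lcm(15, 14) = 210: x ≡ 201 (mod 210).
  Combine with x ≡ 1 (mod 10): gcd(210, 10) = 10; 1 - 201 = -200, which IS divisible by 10, so compatible.
    Write x = 201 + 210·t and substitute into x ≡ 1 (mod 10): 210·t ≡ 1 − 201 = -200 (mod 10).
    Divide the congruence (and modulus) by g = 10: 21·t ≡ -20 (mod 1).
    Modulo 1 every t works; take t = 0.
    Then x = 201 + 210·0 = 201, valid modulo lcm(210, 10) = 210: x ≡ 201 (mod 210).
Verify: 201 mod 15 = 6, 201 mod 14 = 5, 201 mod 10 = 1.

x ≡ 201 (mod 210).


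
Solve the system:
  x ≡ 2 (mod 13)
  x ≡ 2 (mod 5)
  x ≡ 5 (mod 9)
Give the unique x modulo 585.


Moduli 13, 5, 9 are pairwise coprime; by CRT there is a unique solution modulo M = 13 · 5 · 9 = 585.
Solve pairwise, accumulating the modulus:
  Start with x ≡ 2 (mod 13).
  Combine with x ≡ 2 (mod 5): since gcd(13, 5) = 1, we get a unique residue mod 65.
    Write x = 2 + 13·t and substitute into x ≡ 2 (mod 5): 13·t ≡ 2 − 2 = 0 (mod 5).
    Reduce coefficients mod 5: 3·t ≡ 0 (mod 5).
    The inverse of 3 mod 5 is 2 (since 3·2 = 6 = 1·5 + 1), so t ≡ 2·0 = 0 ≡ 0 (mod 5).
    Then x = 2 + 13·0 = 2, valid modulo lcm(13, 5) = 65: x ≡ 2 (mod 65).
  Combine with x ≡ 5 (mod 9): since gcd(65, 9) = 1, we get a unique residue mod 585.
    Write x = 2 + 65·t and substitute into x ≡ 5 (mod 9): 65·t ≡ 5 − 2 = 3 (mod 9).
    Reduce coefficients mod 9: 2·t ≡ 3 (mod 9).
    The inverse of 2 mod 9 is 5 (since 2·5 = 10 = 1·9 + 1), so t ≡ 5·3 = 15 ≡ 6 (mod 9).
    Then x = 2 + 65·6 = 392, valid modulo lcm(65, 9) = 585: x ≡ 392 (mod 585).
Verify: 392 mod 13 = 2 ✓, 392 mod 5 = 2 ✓, 392 mod 9 = 5 ✓.

x ≡ 392 (mod 585).


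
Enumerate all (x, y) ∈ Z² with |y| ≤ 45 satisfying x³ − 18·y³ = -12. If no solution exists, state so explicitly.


The equation is x³ - 18y³ = -12. For fixed y, x³ = 18·y³ − 12, so a solution requires the RHS to be a perfect cube.
Strategy: iterate y from -45 to 45, compute RHS = 18·y³ − 12, and check whether it is a (positive or negative) perfect cube.
Check small values of y:
  y = 0: RHS = -12 is not a perfect cube.
  y = 1: RHS = 6 is not a perfect cube.
  y = -1: RHS = -30 is not a perfect cube.
  y = 2: RHS = 132 is not a perfect cube.
  y = -2: RHS = -156 is not a perfect cube.
  y = 3: RHS = 474 is not a perfect cube.
  y = -3: RHS = -498 is not a perfect cube.
Continuing the search up to |y| = 45 finds no solutions either.
No (x, y) in the scanned range satisfies the equation.

No integer solutions with |y| ≤ 45.


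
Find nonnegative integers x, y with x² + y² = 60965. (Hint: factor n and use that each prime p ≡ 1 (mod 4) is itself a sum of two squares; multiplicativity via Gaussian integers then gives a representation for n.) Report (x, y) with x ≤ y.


Step 1: Factor n = 60965 = 5 · 89 · 137.
Step 2: Check the mod-4 condition on each prime factor: 5 ≡ 1 (mod 4), exponent 1; 89 ≡ 1 (mod 4), exponent 1; 137 ≡ 1 (mod 4), exponent 1.
All primes ≡ 3 (mod 4) appear to even exponent (or don't appear), so by the two-squares theorem n IS expressible as a sum of two squares.
Step 3: Build a representation. Here n = 5 · 89 · 137 is a product of primes ≡ 1 (mod 4). Each prime p ≡ 1 (mod 4) is itself a sum of two squares; find a² by testing p − a² for a perfect square:
  5: 5 − 1² = 4 = 2² ⇒ 5 = 1² + 2².
  89: 89 − 1² = 88, 89 − 2² = 85, 89 − 3² = 80, 89 − 4² = 73, 89 − 5² = 64 = 8² ⇒ 89 = 5² + 8².
  137: 137 − 1² = 136, 137 − 2² = 133, 137 − 3² = 128, 137 − 4² = 121 = 11² ⇒ 137 = 4² + 11².
  Combine using the Brahmagupta–Fibonacci identity (a² + b²)(c² + d²) = (ac − bd)² + (ad + bc)² = (ac + bd)² + (ad − bc)²:
  5 · 89 = 445: from (1² + 2²)(5² + 8²), take (1·5 − 2·8, 1·8 + 2·5) = (5 − 16, 8 + 10) = (-11, 18); dropping signs (only squares matter) gives (11, 18); check 11² + 18² = 121 + 324 = 445 ✓.
  445 · 137 = 60965: from (11² + 18²)(4² + 11²), take (11·4 − 18·11, 11·11 + 18·4) = (44 − 198, 121 + 72) = (-154, 193); dropping signs (only squares matter) gives (154, 193); check 154² + 193² = 23716 + 37249 = 60965 ✓.
Step 4: Order so x ≤ y and verify: 154² + 193² = 23716 + 37249 = 60965 = n. ✓

n = 60965 = 154² + 193² (one valid representation with x ≤ y).


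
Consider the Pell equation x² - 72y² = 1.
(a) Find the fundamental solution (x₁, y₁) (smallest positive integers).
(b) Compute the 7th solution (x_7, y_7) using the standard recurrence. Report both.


Step 1: Find the fundamental solution (x₁, y₁) of x² - 72y² = 1.
  Expand √72 as a continued fraction. a₀ = ⌊√72⌋ = 8; iterate m_{k+1} = d_k·a_k − m_k, d_{k+1} = (72 − m_{k+1}²)/d_k, a_{k+1} = ⌊(a₀ + m_{k+1})/d_{k+1}⌋ (starting m₀ = 0, d₀ = 1), with convergents p_k = a_k·p_{k-1} + p_{k-2}, q_k = a_k·q_{k-1} + q_{k-2} (p₋₁ = 1, q₋₁ = 0):
  k = 0: a₀ = 8; p₀/q₀ = 8/1; p₀² − 72·q₀² = 64 − 72 = -8.
  k = 1: m = 8, d = 8, a = ⌊(8 + 8)/8⌋ = 2; p/q = (2·8 + 1)/(2·1 + 0) = 17/2; p² − 72·q² = 289 − 288 = 1.
  The first convergent with p² − 72·q² = 1 gives the fundamental solution (x₁, y₁) = (17, 2).
Step 2: Apply the recurrence (x_{n+1}, y_{n+1}) = (x₁x_n + 72y₁y_n, x₁y_n + y₁x_n) repeatedly.
  From (x_1, y_1) = (17, 2): x_2 = 17·17 + 72·2·2 = 577; y_2 = 17·2 + 2·17 = 68.
  From (x_2, y_2) = (577, 68): x_3 = 17·577 + 72·2·68 = 19601; y_3 = 17·68 + 2·577 = 2310.
  From (x_3, y_3) = (19601, 2310): x_4 = 17·19601 + 72·2·2310 = 665857; y_4 = 17·2310 + 2·19601 = 78472.
  From (x_4, y_4) = (665857, 78472): x_5 = 17·665857 + 72·2·78472 = 22619537; y_5 = 17·78472 + 2·665857 = 2665738.
  From (x_5, y_5) = (22619537, 2665738): x_6 = 17·22619537 + 72·2·2665738 = 768398401; y_6 = 17·2665738 + 2·22619537 = 90556620.
  From (x_6, y_6) = (768398401, 90556620): x_7 = 17·768398401 + 72·2·90556620 = 26102926097; y_7 = 17·90556620 + 2·768398401 = 3076259342.
Step 3: Verify x_7² - 72·y_7² = 681362750825443653409 - 681362750825443653408 = 1 (should be 1). ✓

(x_1, y_1) = (17, 2); (x_7, y_7) = (26102926097, 3076259342).


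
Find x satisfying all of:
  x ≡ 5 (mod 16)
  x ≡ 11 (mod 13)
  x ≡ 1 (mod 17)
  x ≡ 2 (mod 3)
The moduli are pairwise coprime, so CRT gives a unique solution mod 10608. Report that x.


Product of moduli M = 16 · 13 · 17 · 3 = 10608.
Merge one congruence at a time:
  Start: x ≡ 5 (mod 16).
  Combine with x ≡ 11 (mod 13); new modulus lcm = 208.
    Write x = 5 + 16·t and substitute into x ≡ 11 (mod 13): 16·t ≡ 11 − 5 = 6 (mod 13).
    Reduce coefficients mod 13: 3·t ≡ 6 (mod 13).
    The inverse of 3 mod 13 is 9 (since 3·9 = 27 = 2·13 + 1), so t ≡ 9·6 = 54 ≡ 2 (mod 13).
    Then x = 5 + 16·2 = 37, valid modulo lcm(16, 13) = 208: x ≡ 37 (mod 208).
  Combine with x ≡ 1 (mod 17); new modulus lcm = 3536.
    Write x = 37 + 208·t and substitute into x ≡ 1 (mod 17): 208·t ≡ 1 − 37 = -36 (mod 17).
    Reduce coefficients mod 17: 4·t ≡ 15 (mod 17).
    The inverse of 4 mod 17 is 13 (since 4·13 = 52 = 3·17 + 1), so t ≡ 13·15 = 195 ≡ 8 (mod 17).
    Then x = 37 + 208·8 = 1701, valid modulo lcm(208, 17) = 3536: x ≡ 1701 (mod 3536).
  Combine with x ≡ 2 (mod 3); new modulus lcm = 10608.
    Write x = 1701 + 3536·t and substitute into x ≡ 2 (mod 3): 3536·t ≡ 2 − 1701 = -1699 (mod 3).
    Reduce coefficients mod 3: 2·t ≡ 2 (mod 3).
    The inverse of 2 mod 3 is 2 (since 2·2 = 4 = 1·3 + 1), so t ≡ 2·2 = 4 ≡ 1 (mod 3).
    Then x = 1701 + 3536·1 = 5237, valid modulo lcm(3536, 3) = 10608: x ≡ 5237 (mod 10608).
Verify against each original: 5237 mod 16 = 5, 5237 mod 13 = 11, 5237 mod 17 = 1, 5237 mod 3 = 2.

x ≡ 5237 (mod 10608).


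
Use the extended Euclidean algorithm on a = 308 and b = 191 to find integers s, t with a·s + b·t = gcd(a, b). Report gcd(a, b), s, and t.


Euclidean algorithm on (308, 191) — divide until remainder is 0:
  308 = 1 · 191 + 117
  191 = 1 · 117 + 74
  117 = 1 · 74 + 43
  74 = 1 · 43 + 31
  43 = 1 · 31 + 12
  31 = 2 · 12 + 7
  12 = 1 · 7 + 5
  7 = 1 · 5 + 2
  5 = 2 · 2 + 1
  2 = 2 · 1 + 0
gcd(308, 191) = 1.
Track Bezout coefficients alongside the remainders: start with r₀ = 308 = a·1 + b·0 (s = 1, t = 0) and r₁ = 191 = a·0 + b·1 (s = 0, t = 1); each new remainder r_{k+1} = r_{k-1} − q_k·r_k inherits s_{k+1} = s_{k-1} − q_k·s_k, t_{k+1} = t_{k-1} − q_k·t_k, so r_k = a·s_k + b·t_k at every step:
  q = 1: r = 117, s = 1 − 1·0 = 1, t = 0 − 1·1 = -1  (check: 308·1 + 191·(-1) = 117)
  q = 1: r = 74, s = 0 − 1·1 = -1, t = 1 − 1·(-1) = 2  (check: 308·(-1) + 191·2 = 74)
  q = 1: r = 43, s = 1 − 1·(-1) = 2, t = -1 − 1·2 = -3  (check: 308·2 + 191·(-3) = 43)
  q = 1: r = 31, s = -1 − 1·2 = -3, t = 2 − 1·(-3) = 5  (check: 308·(-3) + 191·5 = 31)
  q = 1: r = 12, s = 2 − 1·(-3) = 5, t = -3 − 1·5 = -8  (check: 308·5 + 191·(-8) = 12)
  q = 2: r = 7, s = -3 − 2·5 = -13, t = 5 − 2·(-8) = 21  (check: 308·(-13) + 191·21 = 7)
  q = 1: r = 5, s = 5 − 1·(-13) = 18, t = -8 − 1·21 = -29  (check: 308·18 + 191·(-29) = 5)
  q = 1: r = 2, s = -13 − 1·18 = -31, t = 21 − 1·(-29) = 50  (check: 308·(-31) + 191·50 = 2)
  q = 2: r = 1, s = 18 − 2·(-31) = 80, t = -29 − 2·50 = -129  (check: 308·80 + 191·(-129) = 1)
The row with r = 1 (the gcd) gives the Bezout coefficients s = 80, t = -129.
Result: 308 · (80) + 191 · (-129) = 1.

gcd(308, 191) = 1; s = 80, t = -129 (check: 308·80 + 191·(-129) = 1).


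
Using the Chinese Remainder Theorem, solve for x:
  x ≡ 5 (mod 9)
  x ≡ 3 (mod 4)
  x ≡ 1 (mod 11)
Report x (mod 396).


Moduli 9, 4, 11 are pairwise coprime; by CRT there is a unique solution modulo M = 9 · 4 · 11 = 396.
Solve pairwise, accumulating the modulus:
  Start with x ≡ 5 (mod 9).
  Combine with x ≡ 3 (mod 4): since gcd(9, 4) = 1, we get a unique residue mod 36.
    Write x = 5 + 9·t and substitute into x ≡ 3 (mod 4): 9·t ≡ 3 − 5 = -2 (mod 4).
    Reduce coefficients mod 4: 1·t ≡ 2 (mod 4).
    So t ≡ 2 (mod 4).
    Then x = 5 + 9·2 = 23, valid modulo lcm(9, 4) = 36: x ≡ 23 (mod 36).
  Combine with x ≡ 1 (mod 11): since gcd(36, 11) = 1, we get a unique residue mod 396.
    Write x = 23 + 36·t and substitute into x ≡ 1 (mod 11): 36·t ≡ 1 − 23 = -22 (mod 11).
    Reduce coefficients mod 11: 3·t ≡ 0 (mod 11).
    The inverse of 3 mod 11 is 4 (since 3·4 = 12 = 1·11 + 1), so t ≡ 4·0 = 0 ≡ 0 (mod 11).
    Then x = 23 + 36·0 = 23, valid modulo lcm(36, 11) = 396: x ≡ 23 (mod 396).
Verify: 23 mod 9 = 5 ✓, 23 mod 4 = 3 ✓, 23 mod 11 = 1 ✓.

x ≡ 23 (mod 396).


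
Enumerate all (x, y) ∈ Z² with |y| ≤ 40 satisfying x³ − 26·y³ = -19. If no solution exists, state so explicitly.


The equation is x³ - 26y³ = -19. For fixed y, x³ = 26·y³ − 19, so a solution requires the RHS to be a perfect cube.
Strategy: iterate y from -40 to 40, compute RHS = 26·y³ − 19, and check whether it is a (positive or negative) perfect cube.
Check small values of y:
  y = 0: RHS = -19 is not a perfect cube.
  y = 1: RHS = 7 is not a perfect cube.
  y = -1: RHS = -45 is not a perfect cube.
  y = 2: RHS = 189 is not a perfect cube.
  y = -2: RHS = -227 is not a perfect cube.
  y = 3: RHS = 683 is not a perfect cube.
  y = -3: RHS = -721 is not a perfect cube.
Continuing the search up to |y| = 40 finds no solutions either.
No (x, y) in the scanned range satisfies the equation.

No integer solutions with |y| ≤ 40.


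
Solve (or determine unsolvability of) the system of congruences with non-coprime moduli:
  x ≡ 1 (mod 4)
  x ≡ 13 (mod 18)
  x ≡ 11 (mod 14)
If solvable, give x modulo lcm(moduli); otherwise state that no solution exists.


Moduli 4, 18, 14 are not pairwise coprime, so CRT works modulo lcm(m_i) when all pairwise compatibility conditions hold.
Pairwise compatibility: gcd(m_i, m_j) must divide a_i - a_j for every pair.
Merge one congruence at a time:
  Start: x ≡ 1 (mod 4).
  Combine with x ≡ 13 (mod 18): gcd(4, 18) = 2; 13 - 1 = 12, which IS divisible by 2, so compatible.
    Write x = 1 + 4·t and substitute into x ≡ 13 (mod 18): 4·t ≡ 13 − 1 = 12 (mod 18).
    Divide the congruence (and modulus) by g = 2: 2·t ≡ 6 (mod 9).
    The inverse of 2 mod 9 is 5 (since 2·5 = 10 = 1·9 + 1), so t ≡ 5·6 = 30 ≡ 3 (mod 9).
    Then x = 1 + 4·3 = 13, valid modulo lcm(4, 18) = 36: x ≡ 13 (mod 36).
  Combine with x ≡ 11 (mod 14): gcd(36, 14) = 2; 11 - 13 = -2, which IS divisible by 2, so compatible.
    Write x = 13 + 36·t and substitute into x ≡ 11 (mod 14): 36·t ≡ 11 − 13 = -2 (mod 14).
    Divide the congruence (and modulus) by g = 2: 18·t ≡ -1 (mod 7).
    Reduce coefficients mod 7: 4·t ≡ 6 (mod 7).
    The inverse of 4 mod 7 is 2 (since 4·2 = 8 = 1·7 + 1), so t ≡ 2·6 = 12 ≡ 5 (mod 7).
    Then x = 13 + 36·5 = 193, valid modulo lcm(36, 14) = 252: x ≡ 193 (mod 252).
Verify: 193 mod 4 = 1, 193 mod 18 = 13, 193 mod 14 = 11.

x ≡ 193 (mod 252).


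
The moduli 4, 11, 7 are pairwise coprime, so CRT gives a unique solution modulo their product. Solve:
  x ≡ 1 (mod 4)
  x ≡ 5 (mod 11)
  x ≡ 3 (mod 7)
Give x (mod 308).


Moduli 4, 11, 7 are pairwise coprime; by CRT there is a unique solution modulo M = 4 · 11 · 7 = 308.
Solve pairwise, accumulating the modulus:
  Start with x ≡ 1 (mod 4).
  Combine with x ≡ 5 (mod 11): since gcd(4, 11) = 1, we get a unique residue mod 44.
    Write x = 1 + 4·t and substitute into x ≡ 5 (mod 11): 4·t ≡ 5 − 1 = 4 (mod 11).
    The inverse of 4 mod 11 is 3 (since 4·3 = 12 = 1·11 + 1), so t ≡ 3·4 = 12 ≡ 1 (mod 11).
    Then x = 1 + 4·1 = 5, valid modulo lcm(4, 11) = 44: x ≡ 5 (mod 44).
  Combine with x ≡ 3 (mod 7): since gcd(44, 7) = 1, we get a unique residue mod 308.
    Write x = 5 + 44·t and substitute into x ≡ 3 (mod 7): 44·t ≡ 3 − 5 = -2 (mod 7).
    Reduce coefficients mod 7: 2·t ≡ 5 (mod 7).
    The inverse of 2 mod 7 is 4 (since 2·4 = 8 = 1·7 + 1), so t ≡ 4·5 = 20 ≡ 6 (mod 7).
    Then x = 5 + 44·6 = 269, valid modulo lcm(44, 7) = 308: x ≡ 269 (mod 308).
Verify: 269 mod 4 = 1 ✓, 269 mod 11 = 5 ✓, 269 mod 7 = 3 ✓.

x ≡ 269 (mod 308).


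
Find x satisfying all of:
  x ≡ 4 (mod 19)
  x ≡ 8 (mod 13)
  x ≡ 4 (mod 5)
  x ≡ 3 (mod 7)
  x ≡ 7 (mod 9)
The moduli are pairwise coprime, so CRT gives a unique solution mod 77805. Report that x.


Product of moduli M = 19 · 13 · 5 · 7 · 9 = 77805.
Merge one congruence at a time:
  Start: x ≡ 4 (mod 19).
  Combine with x ≡ 8 (mod 13); new modulus lcm = 247.
    Write x = 4 + 19·t and substitute into x ≡ 8 (mod 13): 19·t ≡ 8 − 4 = 4 (mod 13).
    Reduce coefficients mod 13: 6·t ≡ 4 (mod 13).
    The inverse of 6 mod 13 is 11 (since 6·11 = 66 = 5·13 + 1), so t ≡ 11·4 = 44 ≡ 5 (mod 13).
    Then x = 4 + 19·5 = 99, valid modulo lcm(19, 13) = 247: x ≡ 99 (mod 247).
  Combine with x ≡ 4 (mod 5); new modulus lcm = 1235.
    Write x = 99 + 247·t and substitute into x ≡ 4 (mod 5): 247·t ≡ 4 − 99 = -95 (mod 5).
    Reduce coefficients mod 5: 2·t ≡ 0 (mod 5).
    The inverse of 2 mod 5 is 3 (since 2·3 = 6 = 1·5 + 1), so t ≡ 3·0 = 0 ≡ 0 (mod 5).
    Then x = 99 + 247·0 = 99, valid modulo lcm(247, 5) = 1235: x ≡ 99 (mod 1235).
  Combine with x ≡ 3 (mod 7); new modulus lcm = 8645.
    Write x = 99 + 1235·t and substitute into x ≡ 3 (mod 7): 1235·t ≡ 3 − 99 = -96 (mod 7).
    Reduce coefficients mod 7: 3·t ≡ 2 (mod 7).
    The inverse of 3 mod 7 is 5 (since 3·5 = 15 = 2·7 + 1), so t ≡ 5·2 = 10 ≡ 3 (mod 7).
    Then x = 99 + 1235·3 = 3804, valid modulo lcm(1235, 7) = 8645: x ≡ 3804 (mod 8645).
  Combine with x ≡ 7 (mod 9); new modulus lcm = 77805.
    Write x = 3804 + 8645·t and substitute into x ≡ 7 (mod 9): 8645·t ≡ 7 − 3804 = -3797 (mod 9).
    Reduce coefficients mod 9: 5·t ≡ 1 (mod 9).
    The inverse of 5 mod 9 is 2 (since 5·2 = 10 = 1·9 + 1), so t ≡ 2·1 = 2 ≡ 2 (mod 9).
    Then x = 3804 + 8645·2 = 21094, valid modulo lcm(8645, 9) = 77805: x ≡ 21094 (mod 77805).
Verify against each original: 21094 mod 19 = 4, 21094 mod 13 = 8, 21094 mod 5 = 4, 21094 mod 7 = 3, 21094 mod 9 = 7.

x ≡ 21094 (mod 77805).


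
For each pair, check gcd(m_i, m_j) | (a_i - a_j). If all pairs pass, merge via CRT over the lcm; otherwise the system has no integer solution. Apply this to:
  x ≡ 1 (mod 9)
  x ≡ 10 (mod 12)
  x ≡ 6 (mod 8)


Moduli 9, 12, 8 are not pairwise coprime, so CRT works modulo lcm(m_i) when all pairwise compatibility conditions hold.
Pairwise compatibility: gcd(m_i, m_j) must divide a_i - a_j for every pair.
Merge one congruence at a time:
  Start: x ≡ 1 (mod 9).
  Combine with x ≡ 10 (mod 12): gcd(9, 12) = 3; 10 - 1 = 9, which IS divisible by 3, so compatible.
    Write x = 1 + 9·t and substitute into x ≡ 10 (mod 12): 9·t ≡ 10 − 1 = 9 (mod 12).
    Divide the congruence (and modulus) by g = 3: 3·t ≡ 3 (mod 4).
    The inverse of 3 mod 4 is 3 (since 3·3 = 9 = 2·4 + 1), so t ≡ 3·3 = 9 ≡ 1 (mod 4).
    Then x = 1 + 9·1 = 10, valid modulo lcm(9, 12) = 36: x ≡ 10 (mod 36).
  Combine with x ≡ 6 (mod 8): gcd(36, 8) = 4; 6 - 10 = -4, which IS divisible by 4, so compatible.
    Write x = 10 + 36·t and substitute into x ≡ 6 (mod 8): 36·t ≡ 6 − 10 = -4 (mod 8).
    Divide the congruence (and modulus) by g = 4: 9·t ≡ -1 (mod 2).
    Reduce coefficients mod 2: 1·t ≡ 1 (mod 2).
    So t ≡ 1 (mod 2).
    Then x = 10 + 36·1 = 46, valid modulo lcm(36, 8) = 72: x ≡ 46 (mod 72).
Verify: 46 mod 9 = 1, 46 mod 12 = 10, 46 mod 8 = 6.

x ≡ 46 (mod 72).


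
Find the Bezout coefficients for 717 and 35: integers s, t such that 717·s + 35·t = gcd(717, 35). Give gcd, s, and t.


Euclidean algorithm on (717, 35) — divide until remainder is 0:
  717 = 20 · 35 + 17
  35 = 2 · 17 + 1
  17 = 17 · 1 + 0
gcd(717, 35) = 1.
Track Bezout coefficients alongside the remainders: start with r₀ = 717 = a·1 + b·0 (s = 1, t = 0) and r₁ = 35 = a·0 + b·1 (s = 0, t = 1); each new remainder r_{k+1} = r_{k-1} − q_k·r_k inherits s_{k+1} = s_{k-1} − q_k·s_k, t_{k+1} = t_{k-1} − q_k·t_k, so r_k = a·s_k + b·t_k at every step:
  q = 20: r = 17, s = 1 − 20·0 = 1, t = 0 − 20·1 = -20  (check: 717·1 + 35·(-20) = 17)
  q = 2: r = 1, s = 0 − 2·1 = -2, t = 1 − 2·(-20) = 41  (check: 717·(-2) + 35·41 = 1)
The row with r = 1 (the gcd) gives the Bezout coefficients s = -2, t = 41.
Result: 717 · (-2) + 35 · (41) = 1.

gcd(717, 35) = 1; s = -2, t = 41 (check: 717·(-2) + 35·41 = 1).


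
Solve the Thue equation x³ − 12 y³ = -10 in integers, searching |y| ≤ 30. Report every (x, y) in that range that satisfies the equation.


The equation is x³ - 12y³ = -10. For fixed y, x³ = 12·y³ − 10, so a solution requires the RHS to be a perfect cube.
Strategy: iterate y from -30 to 30, compute RHS = 12·y³ − 10, and check whether it is a (positive or negative) perfect cube.
Check small values of y:
  y = 0: RHS = -10 is not a perfect cube.
  y = 1: RHS = 2 is not a perfect cube.
  y = -1: RHS = -22 is not a perfect cube.
  y = 2: RHS = 86 is not a perfect cube.
  y = -2: RHS = -106 is not a perfect cube.
  y = 3: RHS = 314 is not a perfect cube.
  y = -3: RHS = -334 is not a perfect cube.
Continuing the search up to |y| = 30 finds no solutions either.
No (x, y) in the scanned range satisfies the equation.

No integer solutions with |y| ≤ 30.


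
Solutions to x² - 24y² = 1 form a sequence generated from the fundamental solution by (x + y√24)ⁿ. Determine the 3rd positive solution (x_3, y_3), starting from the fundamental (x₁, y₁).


Step 1: Find the fundamental solution (x₁, y₁) of x² - 24y² = 1.
  Expand √24 as a continued fraction. a₀ = ⌊√24⌋ = 4; iterate m_{k+1} = d_k·a_k − m_k, d_{k+1} = (24 − m_{k+1}²)/d_k, a_{k+1} = ⌊(a₀ + m_{k+1})/d_{k+1}⌋ (starting m₀ = 0, d₀ = 1), with convergents p_k = a_k·p_{k-1} + p_{k-2}, q_k = a_k·q_{k-1} + q_{k-2} (p₋₁ = 1, q₋₁ = 0):
  k = 0: a₀ = 4; p₀/q₀ = 4/1; p₀² − 24·q₀² = 16 − 24 = -8.
  k = 1: m = 4, d = 8, a = ⌊(4 + 4)/8⌋ = 1; p/q = (1·4 + 1)/(1·1 + 0) = 5/1; p² − 24·q² = 25 − 24 = 1.
  The first convergent with p² − 24·q² = 1 gives the fundamental solution (x₁, y₁) = (5, 1).
Step 2: Apply the recurrence (x_{n+1}, y_{n+1}) = (x₁x_n + 24y₁y_n, x₁y_n + y₁x_n) repeatedly.
  From (x_1, y_1) = (5, 1): x_2 = 5·5 + 24·1·1 = 49; y_2 = 5·1 + 1·5 = 10.
  From (x_2, y_2) = (49, 10): x_3 = 5·49 + 24·1·10 = 485; y_3 = 5·10 + 1·49 = 99.
Step 3: Verify x_3² - 24·y_3² = 235225 - 235224 = 1 (should be 1). ✓

(x_1, y_1) = (5, 1); (x_3, y_3) = (485, 99).


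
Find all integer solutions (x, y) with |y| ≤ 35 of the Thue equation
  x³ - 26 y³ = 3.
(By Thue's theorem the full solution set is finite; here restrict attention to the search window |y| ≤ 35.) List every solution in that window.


The equation is x³ - 26y³ = 3. For fixed y, x³ = 26·y³ + 3, so a solution requires the RHS to be a perfect cube.
Strategy: iterate y from -35 to 35, compute RHS = 26·y³ + 3, and check whether it is a (positive or negative) perfect cube.
Check small values of y:
  y = 0: RHS = 3 is not a perfect cube.
  y = 1: RHS = 29 is not a perfect cube.
  y = -1: RHS = -23 is not a perfect cube.
  y = 2: RHS = 211 is not a perfect cube.
  y = -2: RHS = -205 is not a perfect cube.
  y = 3: RHS = 705 is not a perfect cube.
  y = -3: RHS = -699 is not a perfect cube.
Continuing the search up to |y| = 35 finds no solutions either.
No (x, y) in the scanned range satisfies the equation.

No integer solutions with |y| ≤ 35.


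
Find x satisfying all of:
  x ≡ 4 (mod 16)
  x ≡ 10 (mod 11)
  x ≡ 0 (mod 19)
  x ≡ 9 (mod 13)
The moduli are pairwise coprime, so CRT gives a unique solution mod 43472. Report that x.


Product of moduli M = 16 · 11 · 19 · 13 = 43472.
Merge one congruence at a time:
  Start: x ≡ 4 (mod 16).
  Combine with x ≡ 10 (mod 11); new modulus lcm = 176.
    Write x = 4 + 16·t and substitute into x ≡ 10 (mod 11): 16·t ≡ 10 − 4 = 6 (mod 11).
    Reduce coefficients mod 11: 5·t ≡ 6 (mod 11).
    The inverse of 5 mod 11 is 9 (since 5·9 = 45 = 4·11 + 1), so t ≡ 9·6 = 54 ≡ 10 (mod 11).
    Then x = 4 + 16·10 = 164, valid modulo lcm(16, 11) = 176: x ≡ 164 (mod 176).
  Combine with x ≡ 0 (mod 19); new modulus lcm = 3344.
    Write x = 164 + 176·t and substitute into x ≡ 0 (mod 19): 176·t ≡ 0 − 164 = -164 (mod 19).
    Reduce coefficients mod 19: 5·t ≡ 7 (mod 19).
    The inverse of 5 mod 19 is 4 (since 5·4 = 20 = 1·19 + 1), so t ≡ 4·7 = 28 ≡ 9 (mod 19).
    Then x = 164 + 176·9 = 1748, valid modulo lcm(176, 19) = 3344: x ≡ 1748 (mod 3344).
  Combine with x ≡ 9 (mod 13); new modulus lcm = 43472.
    Write x = 1748 + 3344·t and substitute into x ≡ 9 (mod 13): 3344·t ≡ 9 − 1748 = -1739 (mod 13).
    Reduce coefficients mod 13: 3·t ≡ 3 (mod 13).
    The inverse of 3 mod 13 is 9 (since 3·9 = 27 = 2·13 + 1), so t ≡ 9·3 = 27 ≡ 1 (mod 13).
    Then x = 1748 + 3344·1 = 5092, valid modulo lcm(3344, 13) = 43472: x ≡ 5092 (mod 43472).
Verify against each original: 5092 mod 16 = 4, 5092 mod 11 = 10, 5092 mod 19 = 0, 5092 mod 13 = 9.

x ≡ 5092 (mod 43472).


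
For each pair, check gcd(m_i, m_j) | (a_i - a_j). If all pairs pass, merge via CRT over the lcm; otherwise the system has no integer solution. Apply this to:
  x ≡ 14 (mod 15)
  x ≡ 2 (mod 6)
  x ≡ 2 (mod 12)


Moduli 15, 6, 12 are not pairwise coprime, so CRT works modulo lcm(m_i) when all pairwise compatibility conditions hold.
Pairwise compatibility: gcd(m_i, m_j) must divide a_i - a_j for every pair.
Merge one congruence at a time:
  Start: x ≡ 14 (mod 15).
  Combine with x ≡ 2 (mod 6): gcd(15, 6) = 3; 2 - 14 = -12, which IS divisible by 3, so compatible.
    Write x = 14 + 15·t and substitute into x ≡ 2 (mod 6): 15·t ≡ 2 − 14 = -12 (mod 6).
    Divide the congruence (and modulus) by g = 3: 5·t ≡ -4 (mod 2).
    Reduce coefficients mod 2: 1·t ≡ 0 (mod 2).
    So t ≡ 0 (mod 2).
    Then x = 14 + 15·0 = 14, valid modulo lcm(15, 6) = 30: x ≡ 14 (mod 30).
  Combine with x ≡ 2 (mod 12): gcd(30, 12) = 6; 2 - 14 = -12, which IS divisible by 6, so compatible.
    Write x = 14 + 30·t and substitute into x ≡ 2 (mod 12): 30·t ≡ 2 − 14 = -12 (mod 12).
    Divide the congruence (and modulus) by g = 6: 5·t ≡ -2 (mod 2).
    Reduce coefficients mod 2: 1·t ≡ 0 (mod 2).
    So t ≡ 0 (mod 2).
    Then x = 14 + 30·0 = 14, valid modulo lcm(30, 12) = 60: x ≡ 14 (mod 60).
Verify: 14 mod 15 = 14, 14 mod 6 = 2, 14 mod 12 = 2.

x ≡ 14 (mod 60).


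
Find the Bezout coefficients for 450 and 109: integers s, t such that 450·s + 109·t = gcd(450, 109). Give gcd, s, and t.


Euclidean algorithm on (450, 109) — divide until remainder is 0:
  450 = 4 · 109 + 14
  109 = 7 · 14 + 11
  14 = 1 · 11 + 3
  11 = 3 · 3 + 2
  3 = 1 · 2 + 1
  2 = 2 · 1 + 0
gcd(450, 109) = 1.
Track Bezout coefficients alongside the remainders: start with r₀ = 450 = a·1 + b·0 (s = 1, t = 0) and r₁ = 109 = a·0 + b·1 (s = 0, t = 1); each new remainder r_{k+1} = r_{k-1} − q_k·r_k inherits s_{k+1} = s_{k-1} − q_k·s_k, t_{k+1} = t_{k-1} − q_k·t_k, so r_k = a·s_k + b·t_k at every step:
  q = 4: r = 14, s = 1 − 4·0 = 1, t = 0 − 4·1 = -4  (check: 450·1 + 109·(-4) = 14)
  q = 7: r = 11, s = 0 − 7·1 = -7, t = 1 − 7·(-4) = 29  (check: 450·(-7) + 109·29 = 11)
  q = 1: r = 3, s = 1 − 1·(-7) = 8, t = -4 − 1·29 = -33  (check: 450·8 + 109·(-33) = 3)
  q = 3: r = 2, s = -7 − 3·8 = -31, t = 29 − 3·(-33) = 128  (check: 450·(-31) + 109·128 = 2)
  q = 1: r = 1, s = 8 − 1·(-31) = 39, t = -33 − 1·128 = -161  (check: 450·39 + 109·(-161) = 1)
The row with r = 1 (the gcd) gives the Bezout coefficients s = 39, t = -161.
Result: 450 · (39) + 109 · (-161) = 1.

gcd(450, 109) = 1; s = 39, t = -161 (check: 450·39 + 109·(-161) = 1).


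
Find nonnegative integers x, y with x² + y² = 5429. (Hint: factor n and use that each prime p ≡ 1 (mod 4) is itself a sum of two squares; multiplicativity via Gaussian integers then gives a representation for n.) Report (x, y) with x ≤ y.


Step 1: Factor n = 5429 = 61 · 89.
Step 2: Check the mod-4 condition on each prime factor: 61 ≡ 1 (mod 4), exponent 1; 89 ≡ 1 (mod 4), exponent 1.
All primes ≡ 3 (mod 4) appear to even exponent (or don't appear), so by the two-squares theorem n IS expressible as a sum of two squares.
Step 3: Build a representation. Here n = 61 · 89 is a product of primes ≡ 1 (mod 4). Each prime p ≡ 1 (mod 4) is itself a sum of two squares; find a² by testing p − a² for a perfect square:
  61: 61 − 1² = 60, 61 − 2² = 57, 61 − 3² = 52, 61 − 4² = 45, 61 − 5² = 36 = 6² ⇒ 61 = 5² + 6².
  89: 89 − 1² = 88, 89 − 2² = 85, 89 − 3² = 80, 89 − 4² = 73, 89 − 5² = 64 = 8² ⇒ 89 = 5² + 8².
  Combine using the Brahmagupta–Fibonacci identity (a² + b²)(c² + d²) = (ac − bd)² + (ad + bc)² = (ac + bd)² + (ad − bc)²:
  61 · 89 = 5429: from (5² + 6²)(5² + 8²), take (5·5 − 6·8, 5·8 + 6·5) = (25 − 48, 40 + 30) = (-23, 70); dropping signs (only squares matter) gives (23, 70); check 23² + 70² = 529 + 4900 = 5429 ✓.
Step 4: Order so x ≤ y and verify: 23² + 70² = 529 + 4900 = 5429 = n. ✓

n = 5429 = 23² + 70² (one valid representation with x ≤ y).


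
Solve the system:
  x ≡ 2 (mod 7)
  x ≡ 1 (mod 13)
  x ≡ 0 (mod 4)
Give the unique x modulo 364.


Moduli 7, 13, 4 are pairwise coprime; by CRT there is a unique solution modulo M = 7 · 13 · 4 = 364.
Solve pairwise, accumulating the modulus:
  Start with x ≡ 2 (mod 7).
  Combine with x ≡ 1 (mod 13): since gcd(7, 13) = 1, we get a unique residue mod 91.
    Write x = 2 + 7·t and substitute into x ≡ 1 (mod 13): 7·t ≡ 1 − 2 = -1 (mod 13).
    Reduce coefficients mod 13: 7·t ≡ 12 (mod 13).
    The inverse of 7 mod 13 is 2 (since 7·2 = 14 = 1·13 + 1), so t ≡ 2·12 = 24 ≡ 11 (mod 13).
    Then x = 2 + 7·11 = 79, valid modulo lcm(7, 13) = 91: x ≡ 79 (mod 91).
  Combine with x ≡ 0 (mod 4): since gcd(91, 4) = 1, we get a unique residue mod 364.
    Write x = 79 + 91·t and substitute into x ≡ 0 (mod 4): 91·t ≡ 0 − 79 = -79 (mod 4).
    Reduce coefficients mod 4: 3·t ≡ 1 (mod 4).
    The inverse of 3 mod 4 is 3 (since 3·3 = 9 = 2·4 + 1), so t ≡ 3·1 = 3 ≡ 3 (mod 4).
    Then x = 79 + 91·3 = 352, valid modulo lcm(91, 4) = 364: x ≡ 352 (mod 364).
Verify: 352 mod 7 = 2 ✓, 352 mod 13 = 1 ✓, 352 mod 4 = 0 ✓.

x ≡ 352 (mod 364).
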